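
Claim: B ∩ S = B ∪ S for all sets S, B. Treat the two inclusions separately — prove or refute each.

(⊆) holds; (⊇) fails.

(⊇) This inclusion fails. Take S = {1}, B = ∅; then 1 ∈ B ∪ S but 1 ∉ B ∩ S.

(⊆) Let x ∈ B ∩ S. Then x ∈ S ∩ B, from which x ∈ B ∪ S.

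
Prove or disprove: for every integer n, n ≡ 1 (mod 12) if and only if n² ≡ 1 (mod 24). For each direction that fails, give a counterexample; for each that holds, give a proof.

(→) Suppose n ≡ 1 (mod 12). Working modulo 24, n ∈ {1, 13}; for each such r, r² ≡ 1 (mod 24).

(←) This fails: take n = 5. Then 5² = 25 ≡ 1 (mod 24), yet 5 ≡ 5 (mod 12), not 1.

Only the forward implication holds.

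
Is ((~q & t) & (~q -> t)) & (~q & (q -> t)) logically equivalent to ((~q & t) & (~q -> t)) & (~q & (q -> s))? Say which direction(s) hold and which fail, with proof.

(→) Assume the antecedent. If q is true, the antecedent cannot hold. If q is false, the antecedent forces (q = F, t = T, s = F) or (q = F, t = T, s = T), and the consequent holds there. Either way the consequent holds.

(←) Assume the antecedent. If q is true, the antecedent cannot hold. If q is false, the antecedent forces (q = F, t = T, s = F) or (q = F, t = T, s = T), and the consequent holds there. Either way the consequent holds.

Both directions hold.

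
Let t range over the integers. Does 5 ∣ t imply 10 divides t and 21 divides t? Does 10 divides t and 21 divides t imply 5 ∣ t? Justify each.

Only the converse holds.

(⟹) This fails: take t = 5. Certainly 5 ∣ 5, but 10 ∤ 5.

(⟸) Suppose 10 ∣ t and 21 ∣ t. Any common multiple of 10 and 21 is a multiple of their lcm; here gcd(10, 21) = 1, so lcm(10, 21) = 10·21 = 210, so 210 ∣ t. Since 5 ∣ 210, it follows that 5 ∣ t.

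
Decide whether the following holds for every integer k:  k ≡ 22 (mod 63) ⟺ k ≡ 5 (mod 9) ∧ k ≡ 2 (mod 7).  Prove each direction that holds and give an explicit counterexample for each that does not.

Both directions fail.

(→) This fails: k = 22 gives 22 ≡ 22 (mod 63) but 22 ≡ 4 (mod 9), so the conjunction on the right does not hold.

(←) This fails: k = 23 satisfies both congruences on the right (23 ≡ 5 mod 9 and 23 ≡ 2 mod 7) yet 23 ≡ 23 (mod 63), not 22.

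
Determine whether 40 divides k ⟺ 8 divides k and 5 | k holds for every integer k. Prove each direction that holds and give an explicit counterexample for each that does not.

(←) Suppose 8 ∣ k and 5 ∣ k. Any common multiple of 8 and 5 is a multiple of their lcm; here gcd(8, 5) = 1, so lcm(8, 5) = 8·5 = 40, so 40 ∣ k.

(→) If 40 ∣ k, write k = 40q. Since 40 = 5·8, k = 8·(5q), so 8 ∣ k; and since 40 = 8·5, k = 5·(8q), so 5 ∣ k.

Equivalent; both directions hold.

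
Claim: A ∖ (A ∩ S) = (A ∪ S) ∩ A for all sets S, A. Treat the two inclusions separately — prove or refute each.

(⟹) Let x ∈ A ∖ (A ∩ S). Then x ∈ A and x ∉ S, from which x ∈ (A ∪ S) ∩ A.

(⟸) This inclusion fails. Take S = {1}, A = {1}; then 1 ∈ (A ∪ S) ∩ A but 1 ∉ A ∖ (A ∩ S).

The sets are not equal: only the forward inclusion holds.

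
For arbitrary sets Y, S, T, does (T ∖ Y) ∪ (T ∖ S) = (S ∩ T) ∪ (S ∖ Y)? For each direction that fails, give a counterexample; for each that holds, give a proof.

(⊆) fails and (⊇) fails.

(⊆) This inclusion fails. Take Y = ∅, S = ∅, T = {1}; then 1 ∈ (T ∖ Y) ∪ (T ∖ S) but 1 ∉ (S ∩ T) ∪ (S ∖ Y).

(⊇) This inclusion fails. Take Y = ∅, S = {1}, T = ∅; then 1 ∈ (S ∩ T) ∪ (S ∖ Y) but 1 ∉ (T ∖ Y) ∪ (T ∖ S).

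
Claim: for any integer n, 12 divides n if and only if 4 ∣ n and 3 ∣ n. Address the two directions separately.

Forward direction. If 12 ∣ n, write n = 12q. Since 12 = 3·4, n = 4·(3q), so 4 ∣ n; and since 12 = 4·3, n = 3·(4q), so 3 ∣ n.

Converse. Suppose 4 ∣ n and 3 ∣ n. Any common multiple of 4 and 3 is a multiple of their lcm; here gcd(4, 3) = 1, so lcm(4, 3) = 4·3 = 12, so 12 ∣ n.

Both implications hold.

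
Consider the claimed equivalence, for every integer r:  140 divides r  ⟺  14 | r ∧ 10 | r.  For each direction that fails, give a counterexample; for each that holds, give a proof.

Only the forward implication holds.

(→) If 140 ∣ r, write r = 140q. Since 140 = 10·14, r = 14·(10q), so 14 ∣ r; and since 140 = 14·10, r = 10·(14q), so 10 ∣ r.

(←) This fails: take r = 70. Both 14 ∣ 70 and 10 ∣ 70, yet 70 is not a multiple of 140 (since 70 = 0·140 + 70), so 140 ∤ 70.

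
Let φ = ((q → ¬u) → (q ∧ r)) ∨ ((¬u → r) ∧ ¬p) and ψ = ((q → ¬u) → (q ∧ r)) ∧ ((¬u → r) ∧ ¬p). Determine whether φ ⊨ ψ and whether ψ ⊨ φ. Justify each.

(⇐) Assume the antecedent. If u is true, the antecedent forces (u = T, p = F, r = F, q = T) or (u = T, p = F, r = T, q = T), and the consequent holds there. If u is false, the antecedent forces (u = F, p = F, r = T, q = T), and the consequent holds there. Either way the consequent holds.

(⇒) This fails. Under u = T, p = F, r = F, q = F, the left side is true but the right side is false.

Only the converse holds.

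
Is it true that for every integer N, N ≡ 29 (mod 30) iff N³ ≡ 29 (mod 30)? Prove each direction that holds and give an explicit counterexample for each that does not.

Both directions hold; the statement is true.

[⇒] Suppose N ≡ 29 (mod 30). Write N = 30j + 29. Then (30j + 29)³ = 27000j³ + 78300j² + 75690j + 24389 = 30(900j³ + 2610j² + 2523j + 812) + 29, so N³ ≡ 29 (mod 30).

[⇐] Conversely, suppose N³ ≡ 29 (mod 30). The only residue r in {0, …, 29} with r³ ≡ 29 (mod 30) is r = 29, so N ≡ 29 (mod 30).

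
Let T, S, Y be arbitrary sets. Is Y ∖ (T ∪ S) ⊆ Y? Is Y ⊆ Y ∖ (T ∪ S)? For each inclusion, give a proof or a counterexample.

(⊆) Let x ∈ Y ∖ (T ∪ S). Then x ∈ Y and x ∉ T, S, from which x ∈ Y.

(⊇) This inclusion fails. Take T = {1}, S = ∅, Y = {1}; then 1 ∈ Y but 1 ∉ Y ∖ (T ∪ S).

The sets are not equal: only the forward inclusion holds.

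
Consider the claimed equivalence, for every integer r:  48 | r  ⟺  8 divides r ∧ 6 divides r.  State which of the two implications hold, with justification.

(⇐) This fails: take r = 24. Both 8 ∣ 24 and 6 ∣ 24, yet 24 is not a multiple of 48 (since 24 = 0·48 + 24), so 48 ∤ 24.

(⇒) If 48 ∣ r, write r = 48q. Since 48 = 6·8, r = 8·(6q), so 8 ∣ r; and since 48 = 8·6, r = 6·(8q), so 6 ∣ r.

The forward direction holds; the converse fails.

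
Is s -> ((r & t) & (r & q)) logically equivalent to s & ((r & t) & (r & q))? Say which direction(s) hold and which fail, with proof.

Only the converse holds.

Forward direction. This fails. Under r = F, q = F, s = F, t = F, the left side is true but the right side is false.

Converse. Assume the antecedent. If r is true, the antecedent forces (r = T, q = T, s = T, t = T), and s -> ((r & t) & (r & q)) holds there. If r is false, the antecedent cannot hold. Either way s -> ((r & t) & (r & q)) holds.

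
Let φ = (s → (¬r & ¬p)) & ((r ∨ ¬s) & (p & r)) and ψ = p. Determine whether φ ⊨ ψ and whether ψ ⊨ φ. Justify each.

(⟹) Assume the antecedent. If r is true, the antecedent forces (r = T, s = F, p = T), and p holds there. If r is false, the antecedent cannot hold. Either way p holds.

(⟸) This fails. Under r = F, s = F, p = T, the left side is false but the right side is true.

The forward direction holds; the converse fails.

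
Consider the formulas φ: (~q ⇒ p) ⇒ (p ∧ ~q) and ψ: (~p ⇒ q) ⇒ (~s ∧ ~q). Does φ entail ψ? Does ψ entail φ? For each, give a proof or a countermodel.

Only the converse holds.

Converse. Assume the antecedent. If s is true, the antecedent forces (s = T, q = F, p = F), and (~q ⇒ p) ⇒ (p ∧ ~q) holds there. If s is false, the antecedent forces (s = F, q = F, p = F) or (s = F, q = F, p = T), and (~q ⇒ p) ⇒ (p ∧ ~q) holds there. Either way (~q ⇒ p) ⇒ (p ∧ ~q) holds.

Forward direction. This fails. Under s = T, q = F, p = T, the left side is true but the right side is false.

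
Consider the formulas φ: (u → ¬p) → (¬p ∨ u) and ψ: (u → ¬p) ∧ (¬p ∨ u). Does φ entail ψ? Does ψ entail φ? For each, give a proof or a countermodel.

Only the converse holds.

(→) This fails. Under p = T, u = T, the left side is true but the right side is false.

(←) Assume the antecedent. If p is true, the antecedent cannot hold. If p is false, (u → ¬p) → (¬p ∨ u) reduces to true regardless of the other variables. Either way (u → ¬p) → (¬p ∨ u) holds.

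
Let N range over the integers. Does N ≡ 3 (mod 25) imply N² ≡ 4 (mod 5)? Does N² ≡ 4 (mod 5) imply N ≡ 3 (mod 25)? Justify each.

(⇒) Suppose N ≡ 3 (mod 25). Then N² ≡ 3² = 9 (mod 25), and since 5 ∣ 25, also N² ≡ 4 (mod 5).

(⇐) This fails: take N = 2. Then 2² = 4 ≡ 4 (mod 5), yet 2 ≡ 2 (mod 25), not 3.

Not equivalent: only (⇒) holds.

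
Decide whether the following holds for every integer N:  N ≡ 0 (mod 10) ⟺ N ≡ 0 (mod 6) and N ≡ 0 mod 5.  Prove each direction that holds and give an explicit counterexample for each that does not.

Only the converse holds.

[⇒] This fails: N = 10 gives 10 ≡ 0 (mod 10) but 10 ≡ 4 (mod 6), so the conjunction on the right does not hold.

[⇐] Conversely, if N ≡ 0 (mod 6) and N ≡ 0 (mod 5), then by the Chinese remainder theorem N ≡ 0 (mod 30). Since 0 ≡ 0 (mod 10) and 10 ∣ 30, we get N ≡ 0 (mod 10).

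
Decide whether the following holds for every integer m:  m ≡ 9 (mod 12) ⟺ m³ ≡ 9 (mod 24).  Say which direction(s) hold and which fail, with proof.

(⟹) This fails: take m = 21. Then 21 ≡ 9 (mod 12), but 21³ = 9261 ≡ 21 (mod 24), not 9.

(⟸) Conversely, the residues r modulo 24 with r³ ≡ 9 (mod 24) are exactly {9}, and each is ≡ 9 (mod 12).

(⇒) fails; (⇐) holds.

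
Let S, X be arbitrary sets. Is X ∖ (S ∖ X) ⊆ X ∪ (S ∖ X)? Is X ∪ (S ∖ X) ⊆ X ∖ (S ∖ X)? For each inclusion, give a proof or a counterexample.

Only the forward inclusion holds.

(⊆) Let x ∈ X ∖ (S ∖ X). Then either x ∈ X and x ∉ S; or x ∈ S ∩ X. In each case x ∈ X ∪ (S ∖ X), so X ∖ (S ∖ X) ⊆ X ∪ (S ∖ X).

(⊇) This inclusion fails. Take S = {1}, X = ∅; then 1 ∈ X ∪ (S ∖ X) but 1 ∉ X ∖ (S ∖ X).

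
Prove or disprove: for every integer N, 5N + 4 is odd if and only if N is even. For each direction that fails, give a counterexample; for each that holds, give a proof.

Forward direction. This fails: N = 3 gives 5N + 4 = 19, which is odd, but 3 is odd, not even.

Converse. This also fails: N = 6 is even, but 5N + 4 = 34 is even, not odd.

Neither direction holds.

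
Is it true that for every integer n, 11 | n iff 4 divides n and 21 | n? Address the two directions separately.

(⇒) This fails: take n = 11. Certainly 11 ∣ 11, but 4 ∤ 11.

(⇐) This fails: take n = 84. Both 4 ∣ 84 and 21 ∣ 84, yet 84 is not a multiple of 11 (since 84 = 7·11 + 7), so 11 ∤ 84.

Neither implication holds.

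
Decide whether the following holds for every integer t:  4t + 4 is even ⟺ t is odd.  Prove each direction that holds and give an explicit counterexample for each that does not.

(→) This fails: take t = 4. Then 4t + 4 = 20, which is even, yet t = 4 is even, not odd.

(←) Suppose t is odd. Since 4 is even, 4t is even for every t, so 4t + 4 has the same parity as 4, which is even. Hence 4t + 4 is even.

Only the converse holds.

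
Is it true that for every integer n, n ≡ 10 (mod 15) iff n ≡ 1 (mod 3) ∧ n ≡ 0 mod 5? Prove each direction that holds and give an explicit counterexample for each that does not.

Both directions hold; the statement is true.

[⇐] If n ≡ 1 (mod 3) and n ≡ 0 (mod 5), then by the Chinese remainder theorem n ≡ 10 (mod 15). This is exactly n ≡ 10 (mod 15).

[⇒] Suppose n ≡ 10 (mod 15); write n = 15j + 10. Since 3 ∣ 15, reducing mod 3 gives n ≡ 10 ≡ 1 (mod 3); since 5 ∣ 15, reducing mod 5 gives n ≡ 10 ≡ 0 (mod 5).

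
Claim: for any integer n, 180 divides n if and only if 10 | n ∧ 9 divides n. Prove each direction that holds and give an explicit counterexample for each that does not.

The forward direction holds; the converse fails.

(⟸) This fails: take n = 90. Both 10 ∣ 90 and 9 ∣ 90, yet 90 is not a multiple of 180 (since 90 = 0·180 + 90), so 180 ∤ 90.

(⟹) If 180 ∣ n, write n = 180q. Since 180 = 18·10, n = 10·(18q), so 10 ∣ n; and since 180 = 20·9, n = 9·(20q), so 9 ∣ n.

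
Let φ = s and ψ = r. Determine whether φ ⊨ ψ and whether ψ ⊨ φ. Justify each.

Neither direction holds.

(→) This fails. Under r = F, s = T, the left side is true but the right side is false.

(←) This fails. Under r = T, s = F, the left side is false but the right side is true.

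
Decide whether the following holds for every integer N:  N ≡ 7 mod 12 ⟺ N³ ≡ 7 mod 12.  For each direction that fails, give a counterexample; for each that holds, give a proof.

The biconditional holds.

(→) Suppose N ≡ 7 mod 12. Write N = 12j + 7. Then (12j + 7)³ = 1728j³ + 3024j² + 1764j + 343 = 12(144j³ + 252j² + 147j + 28) + 7, so N³ ≡ 7 (mod 12).

(←) For the converse, argue contrapositively. If N ≢ 7 (mod 12), then N is congruent to one of 0, 1, 2, 3, 4, 5, 6, 8, 9, 10, 11 modulo 12, and these give N³ ≡ 0, 1, 8, 3, 4, 5, 0, 8, 9, 4, 11 respectively — never 7.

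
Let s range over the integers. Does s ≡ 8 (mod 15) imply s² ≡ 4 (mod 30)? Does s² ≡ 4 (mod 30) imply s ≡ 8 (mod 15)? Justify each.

Neither direction holds.

(⇒) This fails: take s = 23. Then 23 ≡ 8 (mod 15), but 23² = 529 ≡ 19 (mod 30), not 4.

(⇐) This fails: take s = 2. Then 2² = 4 ≡ 4 (mod 30), yet 2 ≡ 2 (mod 15), not 8.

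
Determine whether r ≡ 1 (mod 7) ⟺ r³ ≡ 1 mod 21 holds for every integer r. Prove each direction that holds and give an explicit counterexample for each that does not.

Both directions fail.

(→) This fails: take r = 8. Then 8 ≡ 1 (mod 7), but 8³ = 512 ≡ 8 (mod 21), not 1.

(←) This fails: take r = 4. Then 4³ = 64 ≡ 1 (mod 21), yet 4 ≡ 4 (mod 7), not 1.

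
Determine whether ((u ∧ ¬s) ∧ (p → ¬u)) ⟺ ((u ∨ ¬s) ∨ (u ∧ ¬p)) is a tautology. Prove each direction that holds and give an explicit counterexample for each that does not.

(⟹) Assume the antecedent. If s is true, the antecedent cannot hold. If s is false, (u ∨ ¬s) ∨ (u ∧ ¬p) reduces to true regardless of the other variables. Either way (u ∨ ¬s) ∨ (u ∧ ¬p) holds.

(⟸) This fails. Under s = F, u = F, p = F, the left side is false but the right side is true.

Not equivalent: only (⇒) holds.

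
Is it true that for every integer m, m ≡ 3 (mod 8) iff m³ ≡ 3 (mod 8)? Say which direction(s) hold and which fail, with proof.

Both implications hold.

[⇒] Suppose m ≡ 3 (mod 8). Write m = 8j + 3. Then (8j + 3)³ = 512j³ + 576j² + 216j + 27 = 8(64j³ + 72j² + 27j + 3) + 3, so m³ ≡ 3 (mod 8).

[⇐] Conversely, suppose m³ ≡ 3 (mod 8). The only residue r in {0, …, 7} with r³ ≡ 3 (mod 8) is r = 3, so m ≡ 3 (mod 8).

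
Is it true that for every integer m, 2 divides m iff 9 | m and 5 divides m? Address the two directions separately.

Forward direction. This fails: take m = 2. Certainly 2 ∣ 2, but 9 ∤ 2.

Converse. This fails: take m = 45. Both 9 ∣ 45 and 5 ∣ 45, yet 45 is not a multiple of 2 (since 45 = 22·2 + 1), so 2 ∤ 45.

Neither implication holds.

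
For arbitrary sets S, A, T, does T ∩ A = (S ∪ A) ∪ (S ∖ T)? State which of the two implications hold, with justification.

(⊆) holds; (⊇) fails.

Reverse inclusion. This inclusion fails. Take S = {1}, A = ∅, T = ∅; then 1 ∈ (S ∪ A) ∪ (S ∖ T) but 1 ∉ T ∩ A.

Forward inclusion. Let x ∈ T ∩ A. Then either x ∈ A ∩ T and x ∉ S; or x ∈ S ∩ A ∩ T. In each case x ∈ (S ∪ A) ∪ (S ∖ T), so T ∩ A ⊆ (S ∪ A) ∪ (S ∖ T).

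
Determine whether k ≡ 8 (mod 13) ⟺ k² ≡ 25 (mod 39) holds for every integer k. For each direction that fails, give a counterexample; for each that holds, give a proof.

(⇒) fails and (⇐) fails.

Forward direction. This fails: take k = 21. Then 21 ≡ 8 (mod 13), but 21² = 441 ≡ 12 (mod 39), not 25.

Converse. This fails: take k = 5. Then 5² = 25 ≡ 25 (mod 39), yet 5 ≡ 5 (mod 13), not 8.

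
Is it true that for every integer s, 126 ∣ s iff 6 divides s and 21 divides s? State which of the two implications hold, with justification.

Forward direction. If 126 ∣ s, write s = 126q. Since 126 = 21·6, s = 6·(21q), so 6 ∣ s; and since 126 = 6·21, s = 21·(6q), so 21 ∣ s.

Converse. This fails: take s = 42. Both 6 ∣ 42 and 21 ∣ 42, yet 42 is not a multiple of 126 (since 42 = 0·126 + 42), so 126 ∤ 42.

(⇒) holds; (⇐) fails.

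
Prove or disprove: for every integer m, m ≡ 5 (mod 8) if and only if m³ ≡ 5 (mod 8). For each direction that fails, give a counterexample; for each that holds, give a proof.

(⇒) Suppose m ≡ 5 (mod 8). Write m = 8j + 5. Then (8j + 5)³ = 512j³ + 960j² + 600j + 125 = 8(64j³ + 120j² + 75j + 15) + 5, so m³ ≡ 5 (mod 8).

(⇐) For the converse, argue contrapositively. If m ≢ 5 (mod 8), then m is congruent to one of 0, 1, 2, 3, 4, 6, 7 modulo 8, and these give m³ ≡ 0, 1, 0, 3, 0, 0, 7 respectively — never 5.

The biconditional holds.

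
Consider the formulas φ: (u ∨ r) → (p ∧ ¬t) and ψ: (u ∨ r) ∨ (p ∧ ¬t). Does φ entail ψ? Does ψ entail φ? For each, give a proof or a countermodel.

(⟹) This fails. Under p = F, r = F, t = F, u = F, the left side is true but the right side is false.

(⟸) This fails. Under p = F, r = T, t = F, u = F, the left side is false but the right side is true.

Neither direction holds.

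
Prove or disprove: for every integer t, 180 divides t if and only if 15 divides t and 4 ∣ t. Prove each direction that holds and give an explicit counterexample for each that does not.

Only the forward direction holds.

Forward direction. If 180 ∣ t, write t = 180q. Since 180 = 12·15, t = 15·(12q), so 15 ∣ t; and since 180 = 45·4, t = 4·(45q), so 4 ∣ t.

Converse. This fails: take t = 60. Both 15 ∣ 60 and 4 ∣ 60, yet 60 is not a multiple of 180 (since 60 = 0·180 + 60), so 180 ∤ 60.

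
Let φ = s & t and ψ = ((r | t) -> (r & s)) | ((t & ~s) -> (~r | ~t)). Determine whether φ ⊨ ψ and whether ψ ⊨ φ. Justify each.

Only the forward direction holds.

(→) Assume the antecedent. If s is true, the consequent reduces to true regardless of the other variables. If s is false, the antecedent cannot hold. Either way the consequent holds.

(←) This fails. Under s = F, r = F, t = F, the left side is false but the right side is true.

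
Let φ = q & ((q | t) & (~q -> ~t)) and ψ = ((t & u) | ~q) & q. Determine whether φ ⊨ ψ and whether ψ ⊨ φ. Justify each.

(⟹) This fails. Under q = T, t = F, u = F, the left side is true but the right side is false.

(⟸) Assume the antecedent. If q is true, q & ((q | t) & (~q -> ~t)) reduces to true regardless of the other variables. If q is false, the antecedent cannot hold. Either way q & ((q | t) & (~q -> ~t)) holds.

The forward direction fails; the converse holds.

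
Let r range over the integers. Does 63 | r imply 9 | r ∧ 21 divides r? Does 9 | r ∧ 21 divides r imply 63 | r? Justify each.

(⇒) If 63 ∣ r, write r = 63q. Since 63 = 7·9, r = 9·(7q), so 9 ∣ r; and since 63 = 3·21, r = 21·(3q), so 21 ∣ r.

(⇐) Suppose 9 ∣ r and 21 ∣ r. Any common multiple of 9 and 21 is a multiple of their lcm; here lcm(9, 21) = 9·21/gcd(9, 21) = 189/3 = 63, so 63 ∣ r.

Both implications hold.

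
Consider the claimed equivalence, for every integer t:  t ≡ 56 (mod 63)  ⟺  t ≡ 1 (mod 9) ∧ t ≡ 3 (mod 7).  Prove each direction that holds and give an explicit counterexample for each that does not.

Neither implication holds.

(→) This fails: t = 56 gives 56 ≡ 56 (mod 63) but 56 ≡ 2 (mod 9), so the conjunction on the right does not hold.

(←) This fails: t = 10 satisfies both congruences on the right (10 ≡ 1 mod 9 and 10 ≡ 3 mod 7) yet 10 ≡ 10 (mod 63), not 56.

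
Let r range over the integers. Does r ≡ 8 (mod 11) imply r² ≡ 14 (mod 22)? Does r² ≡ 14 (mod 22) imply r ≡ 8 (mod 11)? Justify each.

Both directions fail.

[⇒] This fails: take r = 8. Then 8 ≡ 8 (mod 11), but 8² = 64 ≡ 20 (mod 22), not 14.

[⇐] This fails: take r = 6. Then 6² = 36 ≡ 14 (mod 22), yet 6 ≡ 6 (mod 11), not 8.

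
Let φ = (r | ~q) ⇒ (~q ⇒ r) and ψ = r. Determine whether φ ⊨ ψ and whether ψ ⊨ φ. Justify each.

Only the reverse direction holds.

[⇐] Assume the antecedent. If q is true, (r | ~q) ⇒ (~q ⇒ r) reduces to true regardless of the other variables. If q is false, the antecedent forces (q = F, r = T), and (r | ~q) ⇒ (~q ⇒ r) holds there. Either way (r | ~q) ⇒ (~q ⇒ r) holds.

[⇒] This fails. Under q = T, r = F, the left side is true but the right side is false.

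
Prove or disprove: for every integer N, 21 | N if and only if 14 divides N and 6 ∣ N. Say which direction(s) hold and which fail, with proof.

Not equivalent: only (⇐) holds.

Forward direction. This fails: take N = 21. Certainly 21 ∣ 21, but 14 ∤ 21.

Converse. Suppose 14 ∣ N and 6 ∣ N. Any common multiple of 14 and 6 is a multiple of their lcm; here lcm(14, 6) = 14·6/gcd(14, 6) = 84/2 = 42, so 42 ∣ N. Since 21 ∣ 42, it follows that 21 ∣ N.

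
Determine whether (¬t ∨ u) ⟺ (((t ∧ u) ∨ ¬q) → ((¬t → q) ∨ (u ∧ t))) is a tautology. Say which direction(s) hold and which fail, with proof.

(→) This fails. Under u = F, q = F, t = F, the left side is true but the right side is false.

(←) This fails. Under u = F, q = F, t = T, the left side is false but the right side is true.

Both directions fail.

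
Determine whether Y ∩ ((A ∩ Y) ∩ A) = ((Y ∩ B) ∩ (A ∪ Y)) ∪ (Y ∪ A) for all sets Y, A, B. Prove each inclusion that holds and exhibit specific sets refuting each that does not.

Only the forward inclusion holds.

Forward inclusion. Let x ∈ Y ∩ ((A ∩ Y) ∩ A). Then either x ∈ Y ∩ A and x ∉ B; or x ∈ Y ∩ A ∩ B. In each case x ∈ ((Y ∩ B) ∩ (A ∪ Y)) ∪ (Y ∪ A), so Y ∩ ((A ∩ Y) ∩ A) ⊆ ((Y ∩ B) ∩ (A ∪ Y)) ∪ (Y ∪ A).

Reverse inclusion. This inclusion fails. Take Y = {1}, A = ∅, B = ∅; then 1 ∈ ((Y ∩ B) ∩ (A ∪ Y)) ∪ (Y ∪ A) but 1 ∉ Y ∩ ((A ∩ Y) ∩ A).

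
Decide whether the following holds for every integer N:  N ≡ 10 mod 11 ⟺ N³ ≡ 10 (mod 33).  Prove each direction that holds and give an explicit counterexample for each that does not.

Only the reverse direction holds.

(→) This fails: take N = 21. Then 21 ≡ 10 (mod 11), but 21³ = 9261 ≡ 21 (mod 33), not 10.

(←) Conversely, the residues r modulo 33 with r³ ≡ 10 (mod 33) are exactly {10}, and each is ≡ 10 (mod 11).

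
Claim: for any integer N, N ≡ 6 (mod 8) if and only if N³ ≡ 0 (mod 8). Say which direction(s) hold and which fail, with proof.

(⇒) Suppose N ≡ 6 (mod 8). Write N = 8j + 6. Then (8j + 6)³ = 512j³ + 1152j² + 864j + 216 = 8(64j³ + 144j² + 108j + 27) + 0, so N³ ≡ 0 (mod 8).

(⇐) This fails: take N = 0. Then 0³ = 0 ≡ 0 (mod 8), yet 0 ≡ 0 (mod 8), not 6.

Not equivalent: only (⇒) holds.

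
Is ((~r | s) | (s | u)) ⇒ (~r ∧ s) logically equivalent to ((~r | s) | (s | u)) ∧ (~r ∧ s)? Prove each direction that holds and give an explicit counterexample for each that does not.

(⇒) fails; (⇐) holds.

(←) Assume the antecedent. If u is true, the antecedent forces (u = T, r = F, s = T), and the consequent holds there. If u is false, the antecedent forces (u = F, r = F, s = T), and the consequent holds there. Either way the consequent holds.

(→) This fails. Under u = F, r = T, s = F, the left side is true but the right side is false.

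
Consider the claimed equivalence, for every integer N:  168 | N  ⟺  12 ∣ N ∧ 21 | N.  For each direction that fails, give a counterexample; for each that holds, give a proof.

Only the forward implication holds.

(→) If 168 ∣ N, write N = 168q. Since 168 = 14·12, N = 12·(14q), so 12 ∣ N; and since 168 = 8·21, N = 21·(8q), so 21 ∣ N.

(←) This fails: take N = 84. Both 12 ∣ 84 and 21 ∣ 84, yet 84 is not a multiple of 168 (since 84 = 0·168 + 84), so 168 ∤ 84.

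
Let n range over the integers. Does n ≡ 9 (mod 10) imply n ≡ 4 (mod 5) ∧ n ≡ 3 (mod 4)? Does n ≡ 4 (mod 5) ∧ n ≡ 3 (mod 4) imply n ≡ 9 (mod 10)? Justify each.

Converse. If n ≡ 4 (mod 5) and n ≡ 3 (mod 4), then by the Chinese remainder theorem n ≡ 19 (mod 20). Since 19 ≡ 9 (mod 10) and 10 ∣ 20, we get n ≡ 9 (mod 10).

Forward direction. This fails: n = 9 gives 9 ≡ 9 (mod 10) but 9 ≡ 1 (mod 4), so the conjunction on the right does not hold.

(⇒) fails; (⇐) holds.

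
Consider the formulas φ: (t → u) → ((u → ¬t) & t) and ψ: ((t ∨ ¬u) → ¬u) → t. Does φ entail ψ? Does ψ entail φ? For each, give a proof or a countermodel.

(⇒) Assume the antecedent. If u is true, the antecedent cannot hold. If u is false, the antecedent forces (u = F, t = T), and ((t ∨ ¬u) → ¬u) → t holds there. Either way ((t ∨ ¬u) → ¬u) → t holds.

(⇐) This fails. Under u = T, t = T, the left side is false but the right side is true.

The forward direction holds; the converse fails.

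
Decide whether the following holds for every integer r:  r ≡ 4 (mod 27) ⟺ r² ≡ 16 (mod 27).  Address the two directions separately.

Converse. This fails: take r = 23. Then 23² = 529 ≡ 16 (mod 27), yet 23 ≡ 23 (mod 27), not 4.

Forward direction. Suppose r ≡ 4 (mod 27). Write r = 27j + 4. Then (27j + 4)² = 729j² + 216j + 16 = 27(27j² + 8j) + 16, so r² ≡ 16 (mod 27).

Not equivalent: only (⇒) holds.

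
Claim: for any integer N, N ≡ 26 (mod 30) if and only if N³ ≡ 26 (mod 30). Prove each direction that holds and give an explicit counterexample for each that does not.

(⟹) Suppose N ≡ 26 (mod 30). Write N = 30j + 26. Then (30j + 26)³ = 27000j³ + 70200j² + 60840j + 17576 = 30(900j³ + 2340j² + 2028j + 585) + 26, so N³ ≡ 26 (mod 30).

(⟸) Conversely, suppose N³ ≡ 26 (mod 30). The only residue r in {0, …, 29} with r³ ≡ 26 (mod 30) is r = 26, so N ≡ 26 (mod 30).

Equivalent; both directions hold.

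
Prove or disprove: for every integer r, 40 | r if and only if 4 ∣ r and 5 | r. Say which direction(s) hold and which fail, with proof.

[⇐] This fails: take r = 20. Both 4 ∣ 20 and 5 ∣ 20, yet 20 is not a multiple of 40 (since 20 = 0·40 + 20), so 40 ∤ 20.

[⇒] If 40 ∣ r, write r = 40q. Since 40 = 10·4, r = 4·(10q), so 4 ∣ r; and since 40 = 8·5, r = 5·(8q), so 5 ∣ r.

Not equivalent: only (⇒) holds.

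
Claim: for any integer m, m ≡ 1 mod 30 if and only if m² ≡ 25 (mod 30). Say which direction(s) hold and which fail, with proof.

(⇒) fails and (⇐) fails.

Forward direction. This fails: take m = 1. Then 1 ≡ 1 (mod 30), but 1² = 1 ≡ 1 (mod 30), not 25.

Converse. This fails: take m = 5. Then 5² = 25 ≡ 25 (mod 30), yet 5 ≡ 5 (mod 30), not 1.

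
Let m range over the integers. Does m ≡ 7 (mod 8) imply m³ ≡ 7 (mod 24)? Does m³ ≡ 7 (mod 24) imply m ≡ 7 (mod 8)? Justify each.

Forward direction. This fails: take m = 15. Then 15 ≡ 7 (mod 8), but 15³ = 3375 ≡ 15 (mod 24), not 7.

Converse. The residues r modulo 24 with r³ ≡ 7 (mod 24) are exactly {7}, and each is ≡ 7 (mod 8).

Only the reverse direction holds.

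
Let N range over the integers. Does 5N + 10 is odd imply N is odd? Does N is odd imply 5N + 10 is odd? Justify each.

The biconditional holds.

(⇒) Suppose 5N + 10 is odd. Since 5 is odd, 5N and N have the same parity, so 5N + 10 ≡ N + 10 (mod 2). As 10 is even, 5N + 10 is odd exactly when N is odd. Thus N is odd.

(⇐) Conversely, suppose N is odd; write N = 2j + 1. Then 5N + 10 = 5·(2j + 1) + 10 = 2·5j + 15, which is odd.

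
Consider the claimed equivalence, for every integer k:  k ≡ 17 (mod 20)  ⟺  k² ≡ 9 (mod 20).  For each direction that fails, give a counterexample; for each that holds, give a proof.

Not equivalent: only (⇒) holds.

(⟹) Suppose k ≡ 17 (mod 20). Write k = 20j + 17. Then (20j + 17)² = 400j² + 680j + 289 = 20(20j² + 34j + 14) + 9, so k² ≡ 9 (mod 20).

(⟸) This fails: take k = 3. Then 3² = 9 ≡ 9 (mod 20), yet 3 ≡ 3 (mod 20), not 17.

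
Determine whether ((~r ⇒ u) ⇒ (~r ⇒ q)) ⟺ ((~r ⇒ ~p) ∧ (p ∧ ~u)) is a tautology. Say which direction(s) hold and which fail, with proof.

Not equivalent: only (⇐) holds.

Converse. Assume the antecedent. If u is true, the antecedent cannot hold. If u is false, (~r ⇒ u) ⇒ (~r ⇒ q) reduces to true regardless of the other variables. Either way (~r ⇒ u) ⇒ (~r ⇒ q) holds.

Forward direction. This fails. Under u = F, q = F, p = F, r = F, the left side is true but the right side is false.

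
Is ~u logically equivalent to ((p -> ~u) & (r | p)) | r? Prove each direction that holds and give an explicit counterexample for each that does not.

(⇒) This fails. Under r = F, u = F, p = F, the left side is true but the right side is false.

(⇐) This fails. Under r = T, u = T, p = F, the left side is false but the right side is true.

Neither implication holds.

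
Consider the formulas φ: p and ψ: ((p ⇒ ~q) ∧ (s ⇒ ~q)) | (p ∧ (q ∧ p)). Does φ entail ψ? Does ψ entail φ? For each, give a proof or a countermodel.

(⟹) Assume the antecedent. If p is true, the consequent reduces to true regardless of the other variables. If p is false, the antecedent cannot hold. Either way the consequent holds.

(⟸) This fails. Under p = F, s = F, q = F, the left side is false but the right side is true.

Not equivalent: only (⇒) holds.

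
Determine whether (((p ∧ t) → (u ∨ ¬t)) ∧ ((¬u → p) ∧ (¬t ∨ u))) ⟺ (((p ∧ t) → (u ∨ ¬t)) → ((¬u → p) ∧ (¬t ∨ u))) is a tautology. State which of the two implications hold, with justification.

(←) This fails. Under t = T, p = T, u = F, the left side is false but the right side is true.

(→) Assume the antecedent. If p is true, the consequent reduces to true regardless of the other variables. If p is false, the antecedent forces (t = F, p = F, u = T) or (t = T, p = F, u = T), and the consequent holds there. Either way the consequent holds.

Only the forward implication holds.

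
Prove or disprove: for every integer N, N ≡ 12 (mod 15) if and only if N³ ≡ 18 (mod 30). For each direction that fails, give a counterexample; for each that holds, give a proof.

Converse. The residues r modulo 30 with r³ ≡ 18 (mod 30) are exactly {12}, and each is ≡ 12 (mod 15).

Forward direction. This fails: take N = 27. Then 27 ≡ 12 (mod 15), but 27³ = 19683 ≡ 3 (mod 30), not 18.

Not equivalent: only (⇐) holds.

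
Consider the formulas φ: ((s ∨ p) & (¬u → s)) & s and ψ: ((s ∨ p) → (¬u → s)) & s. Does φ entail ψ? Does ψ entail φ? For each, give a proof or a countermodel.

The biconditional holds.

(⇒) Assume the antecedent. If s is true, ((s ∨ p) → (¬u → s)) & s reduces to true regardless of the other variables. If s is false, the antecedent cannot hold. Either way ((s ∨ p) → (¬u → s)) & s holds.

(⇐) Assume the antecedent. If s is true, ((s ∨ p) & (¬u → s)) & s reduces to true regardless of the other variables. If s is false, the antecedent cannot hold. Either way ((s ∨ p) & (¬u → s)) & s holds.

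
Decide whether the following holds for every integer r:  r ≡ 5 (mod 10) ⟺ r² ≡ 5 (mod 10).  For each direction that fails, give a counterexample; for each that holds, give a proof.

Equivalent; both directions hold.

Forward direction. Suppose r ≡ 5 (mod 10). Write r = 10j + 5. Then (10j + 5)² = 100j² + 100j + 25 = 10(10j² + 10j + 2) + 5, so r² ≡ 5 (mod 10).

Converse. Suppose r² ≡ 5 (mod 10). The only residue r in {0, …, 9} with r² ≡ 5 (mod 10) is r = 5, so r ≡ 5 (mod 10).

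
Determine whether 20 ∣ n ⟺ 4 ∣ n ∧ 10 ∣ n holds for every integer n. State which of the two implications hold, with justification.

Both directions hold.

(→) If 20 ∣ n, write n = 20q. Since 20 = 5·4, n = 4·(5q), so 4 ∣ n; and since 20 = 2·10, n = 10·(2q), so 10 ∣ n.

(←) Suppose 4 ∣ n and 10 ∣ n. Any common multiple of 4 and 10 is a multiple of their lcm; here lcm(4, 10) = 4·10/gcd(4, 10) = 40/2 = 20, so 20 ∣ n.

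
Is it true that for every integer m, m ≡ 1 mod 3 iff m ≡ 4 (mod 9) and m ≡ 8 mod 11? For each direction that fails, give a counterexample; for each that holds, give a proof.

The forward direction fails; the converse holds.

Forward direction. This fails: m = 1 gives 1 ≡ 1 (mod 3) but 1 ≡ 1 (mod 9), so the conjunction on the right does not hold.

Converse. If m ≡ 4 (mod 9) and m ≡ 8 (mod 11), then by the Chinese remainder theorem m ≡ 85 (mod 99). Since 85 ≡ 1 (mod 3) and 3 ∣ 99, we get m ≡ 1 (mod 3).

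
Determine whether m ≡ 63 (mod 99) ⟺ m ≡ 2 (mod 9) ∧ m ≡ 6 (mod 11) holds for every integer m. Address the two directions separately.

(→) This fails: m = 63 gives 63 ≡ 63 (mod 99) but 63 ≡ 0 (mod 9), so the conjunction on the right does not hold.

(←) This fails: m = 83 satisfies both congruences on the right (83 ≡ 2 mod 9 and 83 ≡ 6 mod 11) yet 83 ≡ 83 (mod 99), not 63.

(⇒) fails and (⇐) fails.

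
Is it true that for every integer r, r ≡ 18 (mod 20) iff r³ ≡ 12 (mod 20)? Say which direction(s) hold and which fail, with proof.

Only the forward implication holds.

(⟹) Suppose r ≡ 18 (mod 20). Write r = 20j + 18. Then (20j + 18)³ = 8000j³ + 21600j² + 19440j + 5832 = 20(400j³ + 1080j² + 972j + 291) + 12, so r³ ≡ 12 (mod 20).

(⟸) This fails: take r = 8. Then 8³ = 512 ≡ 12 (mod 20), yet 8 ≡ 8 (mod 20), not 18.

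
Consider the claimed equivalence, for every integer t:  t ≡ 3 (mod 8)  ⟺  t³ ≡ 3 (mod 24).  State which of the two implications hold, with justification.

Only the converse holds.

[⇒] This fails: take t = 11. Then 11 ≡ 3 (mod 8), but 11³ = 1331 ≡ 11 (mod 24), not 3.

[⇐] Conversely, the residues r modulo 24 with r³ ≡ 3 (mod 24) are exactly {3}, and each is ≡ 3 (mod 8).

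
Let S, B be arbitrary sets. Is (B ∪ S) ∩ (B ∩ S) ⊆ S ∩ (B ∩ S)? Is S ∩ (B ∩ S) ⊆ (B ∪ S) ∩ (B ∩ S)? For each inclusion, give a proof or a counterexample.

Forward inclusion. Let x ∈ (B ∪ S) ∩ (B ∩ S). Then x ∈ S ∩ B, from which x ∈ S ∩ (B ∩ S).

Reverse inclusion. Let x ∈ S ∩ (B ∩ S). Then x ∈ S ∩ B, from which x ∈ (B ∪ S) ∩ (B ∩ S).

Both inclusions hold; the sets are equal.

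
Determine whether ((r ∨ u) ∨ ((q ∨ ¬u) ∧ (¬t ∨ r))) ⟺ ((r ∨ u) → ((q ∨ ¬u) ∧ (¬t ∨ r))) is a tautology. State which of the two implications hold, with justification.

(→) This fails. Under u = T, r = F, t = F, q = F, the left side is true but the right side is false.

(←) This fails. Under u = F, r = F, t = T, q = F, the left side is false but the right side is true.

Neither implication holds.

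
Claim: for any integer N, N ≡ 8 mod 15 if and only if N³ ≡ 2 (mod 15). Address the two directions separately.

The biconditional holds.

Forward direction. Suppose N ≡ 8 mod 15. Write N = 15j + 8. Then (15j + 8)³ = 3375j³ + 5400j² + 2880j + 512 = 15(225j³ + 360j² + 192j + 34) + 2, so N³ ≡ 2 (mod 15).

Converse. Suppose N³ ≡ 2 (mod 15). The only residue r in {0, …, 14} with r³ ≡ 2 (mod 15) is r = 8, so N ≡ 8 (mod 15).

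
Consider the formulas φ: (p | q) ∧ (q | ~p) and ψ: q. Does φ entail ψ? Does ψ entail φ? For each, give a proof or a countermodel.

Forward direction. Assume the antecedent. If q is true, q reduces to true regardless of the other variables. If q is false, the antecedent cannot hold. Either way q holds.

Converse. Assume the antecedent. If q is true, (p | q) ∧ (q | ~p) reduces to true regardless of the other variables. If q is false, the antecedent cannot hold. Either way (p | q) ∧ (q | ~p) holds.

Both directions hold.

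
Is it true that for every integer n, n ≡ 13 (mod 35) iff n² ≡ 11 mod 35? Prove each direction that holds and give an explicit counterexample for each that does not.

(⇒) This fails: take n = 13. Then 13 ≡ 13 (mod 35), but 13² = 169 ≡ 29 (mod 35), not 11.

(⇐) This fails: take n = 9. Then 9² = 81 ≡ 11 (mod 35), yet 9 ≡ 9 (mod 35), not 13.

Neither implication holds.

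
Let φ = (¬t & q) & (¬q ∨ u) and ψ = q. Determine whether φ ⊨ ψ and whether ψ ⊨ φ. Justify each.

(→) Assume the antecedent. If u is true, the antecedent forces (u = T, t = F, q = T), and q holds there. If u is false, the antecedent cannot hold. Either way q holds.

(←) This fails. Under u = F, t = F, q = T, the left side is false but the right side is true.

(⇒) holds; (⇐) fails.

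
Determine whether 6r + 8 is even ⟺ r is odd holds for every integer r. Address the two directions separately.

Not equivalent: only (⇐) holds.

(⟹) This fails: take r = 0. Then 6r + 8 = 8, which is even, yet r = 0 is even, not odd.

(⟸) Suppose r is odd. Since 6 is even, 6r is even for every r, so 6r + 8 has the same parity as 8, which is even. Hence 6r + 8 is even.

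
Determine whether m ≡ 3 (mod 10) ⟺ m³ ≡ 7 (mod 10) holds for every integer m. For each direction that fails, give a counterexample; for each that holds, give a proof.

Equivalent; both directions hold.

(→) Suppose m ≡ 3 (mod 10). Write m = 10j + 3. Then (10j + 3)³ = 1000j³ + 900j² + 270j + 27 = 10(100j³ + 90j² + 27j + 2) + 7, so m³ ≡ 7 (mod 10).

(←) For the converse, argue contrapositively. If m ≢ 3 (mod 10), then m is congruent to one of 0, 1, 2, 4, 5, 6, 7, 8, 9 modulo 10, and these give m³ ≡ 0, 1, 8, 4, 5, 6, 3, 2, 9 respectively — never 7.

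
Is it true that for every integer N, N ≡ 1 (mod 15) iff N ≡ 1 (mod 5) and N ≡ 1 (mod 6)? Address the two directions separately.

[⇒] This fails: N = 16 gives 16 ≡ 1 (mod 15) but 16 ≡ 4 (mod 6), so the conjunction on the right does not hold.

[⇐] Conversely, if N ≡ 1 (mod 5) and N ≡ 1 (mod 6), then by the Chinese remainder theorem N ≡ 1 (mod 30). Since 1 ≡ 1 (mod 15) and 15 ∣ 30, we get N ≡ 1 (mod 15).

Not equivalent: only (⇐) holds.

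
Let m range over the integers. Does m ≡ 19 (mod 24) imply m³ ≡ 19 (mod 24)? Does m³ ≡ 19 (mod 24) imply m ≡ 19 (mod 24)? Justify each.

(⇐) Suppose m³ ≡ 19 (mod 24). The only residue r in {0, …, 23} with r³ ≡ 19 (mod 24) is r = 19, so m ≡ 19 (mod 24).

(⇒) Suppose m ≡ 19 (mod 24). Write m = 24j + 19. Then (24j + 19)³ = 13824j³ + 32832j² + 25992j + 6859 = 24(576j³ + 1368j² + 1083j + 285) + 19, so m³ ≡ 19 (mod 24).

Both directions hold.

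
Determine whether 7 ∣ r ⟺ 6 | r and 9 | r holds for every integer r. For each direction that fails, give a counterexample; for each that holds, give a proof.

(→) This fails: take r = 7. Certainly 7 ∣ 7, but 6 ∤ 7.

(←) This fails: take r = 18. Both 6 ∣ 18 and 9 ∣ 18, yet 18 is not a multiple of 7 (since 18 = 2·7 + 4), so 7 ∤ 18.

(⇒) fails and (⇐) fails.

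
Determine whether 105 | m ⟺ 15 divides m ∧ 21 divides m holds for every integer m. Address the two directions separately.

Forward direction. If 105 ∣ m, write m = 105q. Since 105 = 7·15, m = 15·(7q), so 15 ∣ m; and since 105 = 5·21, m = 21·(5q), so 21 ∣ m.

Converse. Suppose 15 ∣ m and 21 ∣ m. Any common multiple of 15 and 21 is a multiple of their lcm; here lcm(15, 21) = 15·21/gcd(15, 21) = 315/3 = 105, so 105 ∣ m.

The biconditional holds.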